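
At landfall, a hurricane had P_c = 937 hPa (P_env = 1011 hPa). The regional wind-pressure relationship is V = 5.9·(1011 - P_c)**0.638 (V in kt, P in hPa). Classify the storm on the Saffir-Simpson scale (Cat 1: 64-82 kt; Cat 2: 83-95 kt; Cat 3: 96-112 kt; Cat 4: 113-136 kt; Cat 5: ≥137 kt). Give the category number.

ΔP = 1011 − 937 = 74 hPa.
V ≈ 5.9 × 74^0.638 = 5.9 × 15.58 ≈ 92 kt.
92 kt falls in the Category 2 band.

2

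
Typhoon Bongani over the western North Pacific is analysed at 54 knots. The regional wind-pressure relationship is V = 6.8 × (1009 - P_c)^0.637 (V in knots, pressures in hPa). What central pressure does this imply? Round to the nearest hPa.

983 hPa

ΔP = (V / 6.8)^(1/0.637) = (54/6.8)^1.570.
54/6.8 = 7.941; 7.941^1.570 ≈ 25.86 hPa.
P_c = 1009 − 25.86 = 983.14 ≈ 983 hPa.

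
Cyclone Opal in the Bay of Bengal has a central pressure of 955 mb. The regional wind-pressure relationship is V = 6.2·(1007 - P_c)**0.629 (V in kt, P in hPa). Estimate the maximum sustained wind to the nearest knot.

ΔP = 1007 − 955 = 52 mb.
52^0.629 ≈ 12.005.
V ≈ 6.2 × 12.005 ≈ 74.4 kt.

74 kt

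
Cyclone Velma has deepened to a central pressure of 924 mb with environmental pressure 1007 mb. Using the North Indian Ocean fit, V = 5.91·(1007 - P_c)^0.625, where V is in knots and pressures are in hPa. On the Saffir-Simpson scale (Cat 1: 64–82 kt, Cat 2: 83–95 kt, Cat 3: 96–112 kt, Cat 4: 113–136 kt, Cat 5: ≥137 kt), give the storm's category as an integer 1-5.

ΔP = 1007 − 924 = 83 mb.
V ≈ 5.91 × 83^0.625 = 5.91 × 15.83 ≈ 94 kt.
94 kt falls in the Category 2 band.

2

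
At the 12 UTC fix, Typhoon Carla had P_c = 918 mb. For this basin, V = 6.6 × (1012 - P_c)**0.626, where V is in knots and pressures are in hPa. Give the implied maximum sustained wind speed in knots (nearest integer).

113 kt

ΔP = 1012 − 918 = 94 mb.
94^0.626 ≈ 17.186.
V ≈ 6.6 × 17.186 ≈ 113.4 kt.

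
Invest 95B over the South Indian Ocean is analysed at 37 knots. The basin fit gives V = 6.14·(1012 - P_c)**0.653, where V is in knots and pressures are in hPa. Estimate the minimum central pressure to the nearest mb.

996 mb

ΔP = (V / 6.14)^(1/0.653) = (37/6.14)^1.531.
37/6.14 = 6.026; 6.026^1.531 ≈ 15.65 mb.
P_c = 1012 − 15.65 = 996.35 ≈ 996 mb.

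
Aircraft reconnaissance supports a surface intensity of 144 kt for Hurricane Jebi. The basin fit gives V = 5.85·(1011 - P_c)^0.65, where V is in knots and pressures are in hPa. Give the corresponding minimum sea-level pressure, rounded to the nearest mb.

ΔP = (V / 5.85)^(1/0.65) = (144/5.85)^1.538.
144/5.85 = 24.615; 24.615^1.538 ≈ 138.14 mb.
P_c = 1011 − 138.14 = 872.86 ≈ 873 mb.

873 mb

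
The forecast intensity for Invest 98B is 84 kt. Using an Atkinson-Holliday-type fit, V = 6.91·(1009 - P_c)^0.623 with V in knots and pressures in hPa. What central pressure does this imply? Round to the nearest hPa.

ΔP = (V / 6.91)^(1/0.623) = (84/6.91)^1.605.
84/6.91 = 12.156; 12.156^1.605 ≈ 55.11 hPa.
P_c = 1009 − 55.11 = 953.89 ≈ 954 hPa.

954 hPa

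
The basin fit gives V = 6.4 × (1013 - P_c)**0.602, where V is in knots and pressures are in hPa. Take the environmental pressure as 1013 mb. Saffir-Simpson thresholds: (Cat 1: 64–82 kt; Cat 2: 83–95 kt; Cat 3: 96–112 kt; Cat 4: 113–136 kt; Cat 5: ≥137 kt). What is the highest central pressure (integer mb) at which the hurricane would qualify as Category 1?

967 mb

Category 1 begins at V = 64 kt.
Required ΔP = (64/6.4)^(1/0.602) = 10.000^1.661 ≈ 45.83 mb.
P_c ≤ 1013 − 45.83 = 967.17, so the highest integer P_c is 967 mb.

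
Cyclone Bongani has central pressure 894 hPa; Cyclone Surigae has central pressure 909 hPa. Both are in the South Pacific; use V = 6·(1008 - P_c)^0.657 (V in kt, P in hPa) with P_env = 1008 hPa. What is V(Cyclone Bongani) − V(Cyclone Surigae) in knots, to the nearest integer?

12 kt

Cyclone Bongani: ΔP = 114; V ≈ 6 × 114^0.657 ≈ 134.75 kt.
Cyclone Surigae: ΔP = 99; V ≈ 6 × 99^0.657 ≈ 122.82 kt.
Difference ≈ 134.75 − 122.82 = 11.93 → 12 kt.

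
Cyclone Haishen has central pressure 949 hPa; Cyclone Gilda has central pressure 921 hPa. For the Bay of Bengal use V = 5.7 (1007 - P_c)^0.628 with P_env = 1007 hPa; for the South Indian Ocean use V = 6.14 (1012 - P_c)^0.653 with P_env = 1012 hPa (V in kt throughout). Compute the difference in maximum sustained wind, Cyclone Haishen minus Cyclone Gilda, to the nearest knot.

-44 kt

Cyclone Haishen: ΔP = 58; V ≈ 5.7 × 58^0.628 ≈ 73.00 kt.
Cyclone Gilda: ΔP = 91; V ≈ 6.14 × 91^0.653 ≈ 116.79 kt.
Difference ≈ 73.00 − 116.79 = -43.79 → -44 kt.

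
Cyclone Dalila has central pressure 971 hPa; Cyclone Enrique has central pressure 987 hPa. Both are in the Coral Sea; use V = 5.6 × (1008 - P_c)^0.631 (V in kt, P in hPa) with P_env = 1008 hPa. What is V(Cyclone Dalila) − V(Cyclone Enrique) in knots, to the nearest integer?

16 kt

Cyclone Dalila: ΔP = 37; V ≈ 5.6 × 37^0.631 ≈ 54.67 kt.
Cyclone Enrique: ΔP = 21; V ≈ 5.6 × 21^0.631 ≈ 38.24 kt.
Difference ≈ 54.67 − 38.24 = 16.43 → 16 kt.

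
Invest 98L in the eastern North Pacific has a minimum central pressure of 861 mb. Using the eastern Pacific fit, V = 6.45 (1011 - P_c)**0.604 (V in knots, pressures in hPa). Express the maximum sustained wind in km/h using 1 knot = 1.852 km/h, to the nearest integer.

246 km/h

ΔP = 1011 − 861 = 150 mb.
V ≈ 6.45 × 150^0.604 = 6.45 × 20.623 ≈ 133.021 kt.
133.021 × 1.852 ≈ 246.35 km/h → 246 km/h.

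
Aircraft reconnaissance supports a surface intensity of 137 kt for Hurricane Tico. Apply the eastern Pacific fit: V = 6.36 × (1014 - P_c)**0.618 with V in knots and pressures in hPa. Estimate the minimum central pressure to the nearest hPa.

870 hPa

ΔP = (V / 6.36)^(1/0.618) = (137/6.36)^1.618.
137/6.36 = 21.541; 21.541^1.618 ≈ 143.68 hPa.
P_c = 1014 − 143.68 = 870.32 ≈ 870 hPa.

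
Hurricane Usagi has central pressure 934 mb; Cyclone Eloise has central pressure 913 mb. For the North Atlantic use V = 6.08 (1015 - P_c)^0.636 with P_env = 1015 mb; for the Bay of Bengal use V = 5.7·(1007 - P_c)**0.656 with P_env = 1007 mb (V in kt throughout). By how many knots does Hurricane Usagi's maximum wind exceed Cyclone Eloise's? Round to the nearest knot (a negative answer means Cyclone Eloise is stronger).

-13 kt

Hurricane Usagi: ΔP = 81; V ≈ 6.08 × 81^0.636 ≈ 99.47 kt.
Cyclone Eloise: ΔP = 94; V ≈ 5.7 × 94^0.656 ≈ 112.27 kt.
Difference ≈ 99.47 − 112.27 = -12.80 → -13 kt.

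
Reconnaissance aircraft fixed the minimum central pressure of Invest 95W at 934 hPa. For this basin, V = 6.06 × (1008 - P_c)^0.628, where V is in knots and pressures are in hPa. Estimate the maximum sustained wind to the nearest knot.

90 kt

ΔP = 1008 − 934 = 74 hPa.
74^0.628 ≈ 14.924.
V ≈ 6.06 × 14.924 ≈ 90.4 kt.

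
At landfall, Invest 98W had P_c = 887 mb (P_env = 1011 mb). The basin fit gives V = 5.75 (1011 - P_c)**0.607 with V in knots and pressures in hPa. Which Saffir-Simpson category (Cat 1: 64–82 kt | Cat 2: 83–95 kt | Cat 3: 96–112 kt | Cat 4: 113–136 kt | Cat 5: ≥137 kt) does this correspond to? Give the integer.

3

ΔP = 1011 − 887 = 124 mb.
V ≈ 5.75 × 124^0.607 = 5.75 × 18.65 ≈ 107 kt.
107 kt falls in the Category 3 band.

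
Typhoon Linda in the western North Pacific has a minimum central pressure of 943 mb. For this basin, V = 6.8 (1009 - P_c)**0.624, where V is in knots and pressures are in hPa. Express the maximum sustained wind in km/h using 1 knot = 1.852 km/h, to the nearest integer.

172 km/h

ΔP = 1009 − 943 = 66 mb.
V ≈ 6.8 × 66^0.624 = 6.8 × 13.658 ≈ 92.876 kt.
92.876 × 1.852 ≈ 172.01 km/h → 172 km/h.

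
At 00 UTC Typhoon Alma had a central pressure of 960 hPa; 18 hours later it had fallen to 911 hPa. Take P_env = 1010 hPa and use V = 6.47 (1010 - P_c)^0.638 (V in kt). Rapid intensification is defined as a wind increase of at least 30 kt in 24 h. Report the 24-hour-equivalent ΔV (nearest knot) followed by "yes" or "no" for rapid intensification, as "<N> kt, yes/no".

V₁: ΔP = 50, V ≈ 6.47 × 50^0.638 ≈ 78.50 kt.
V₂: ΔP = 99, V ≈ 6.47 × 99^0.638 ≈ 121.37 kt.
ΔV over 18 h = 42.87 kt → 24 h equivalent = 42.87 × 24/18 ≈ 57.16 kt.
57 kt ≥ 30 kt ⇒ rapid intensification.

57 kt, yes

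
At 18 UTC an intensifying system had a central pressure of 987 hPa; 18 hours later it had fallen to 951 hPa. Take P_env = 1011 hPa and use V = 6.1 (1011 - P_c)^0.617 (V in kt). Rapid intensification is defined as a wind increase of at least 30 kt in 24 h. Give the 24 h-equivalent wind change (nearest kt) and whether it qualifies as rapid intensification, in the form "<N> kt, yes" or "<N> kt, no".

V₁: ΔP = 24, V ≈ 6.1 × 24^0.617 ≈ 43.34 kt.
V₂: ΔP = 60, V ≈ 6.1 × 60^0.617 ≈ 76.29 kt.
ΔV over 18 h = 32.95 kt → 24 h equivalent = 32.95 × 24/18 ≈ 43.93 kt.
44 kt ≥ 30 kt ⇒ rapid intensification.

44 kt, yes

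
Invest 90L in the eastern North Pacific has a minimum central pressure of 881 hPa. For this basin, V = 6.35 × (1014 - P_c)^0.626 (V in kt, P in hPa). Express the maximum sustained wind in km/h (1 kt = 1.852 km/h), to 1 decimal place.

ΔP = 1014 − 881 = 133 hPa.
V ≈ 6.35 × 133^0.626 = 6.35 × 21.357 ≈ 135.614 kt.
135.614 × 1.852 ≈ 251.16 km/h → 251.2 km/h.

251.2 km/h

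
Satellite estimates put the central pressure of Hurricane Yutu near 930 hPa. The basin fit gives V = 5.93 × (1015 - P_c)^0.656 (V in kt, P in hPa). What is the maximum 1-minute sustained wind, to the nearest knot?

109 kt

ΔP = 1015 − 930 = 85 hPa.
85^0.656 ≈ 18.437.
V ≈ 5.93 × 18.437 ≈ 109.3 kt.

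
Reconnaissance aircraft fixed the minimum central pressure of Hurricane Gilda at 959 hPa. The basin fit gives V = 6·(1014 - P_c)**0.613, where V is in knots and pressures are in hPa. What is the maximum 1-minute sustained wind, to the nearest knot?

70 kt

ΔP = 1014 − 959 = 55 hPa.
55^0.613 ≈ 11.664.
V ≈ 6 × 11.664 ≈ 70.0 kt.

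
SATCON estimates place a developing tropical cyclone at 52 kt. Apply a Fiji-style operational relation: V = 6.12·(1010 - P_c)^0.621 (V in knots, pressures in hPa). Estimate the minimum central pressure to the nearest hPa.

ΔP = (V / 6.12)^(1/0.621) = (52/6.12)^1.610.
52/6.12 = 8.497; 8.497^1.610 ≈ 31.36 hPa.
P_c = 1010 − 31.36 = 978.64 ≈ 979 hPa.

979 hPa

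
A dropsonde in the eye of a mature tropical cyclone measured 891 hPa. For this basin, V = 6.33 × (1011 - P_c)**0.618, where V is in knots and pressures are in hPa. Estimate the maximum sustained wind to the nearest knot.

ΔP = 1011 − 891 = 120 hPa.
120^0.618 ≈ 19.272.
V ≈ 6.33 × 19.272 ≈ 122.0 kt.

122 kt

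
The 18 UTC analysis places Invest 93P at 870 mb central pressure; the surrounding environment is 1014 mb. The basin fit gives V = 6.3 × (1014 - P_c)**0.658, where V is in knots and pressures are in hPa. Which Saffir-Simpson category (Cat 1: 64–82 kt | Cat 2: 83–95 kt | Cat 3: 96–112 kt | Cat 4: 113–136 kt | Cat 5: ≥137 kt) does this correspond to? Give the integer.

ΔP = 1014 − 870 = 144 mb.
V ≈ 6.3 × 144^0.658 = 6.3 × 26.31 ≈ 166 kt.
166 kt falls in the Category 5 band.

5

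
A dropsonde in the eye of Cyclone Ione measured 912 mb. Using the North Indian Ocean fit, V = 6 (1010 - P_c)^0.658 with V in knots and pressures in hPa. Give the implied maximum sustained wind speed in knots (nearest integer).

ΔP = 1010 − 912 = 98 mb.
98^0.658 ≈ 20.428.
V ≈ 6 × 20.428 ≈ 122.6 kt.

123 kt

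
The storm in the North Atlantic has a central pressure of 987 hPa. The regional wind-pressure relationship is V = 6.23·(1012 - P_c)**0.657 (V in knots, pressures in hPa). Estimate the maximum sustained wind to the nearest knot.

52 kt

ΔP = 1012 − 987 = 25 hPa.
25^0.657 ≈ 8.288.
V ≈ 6.23 × 8.288 ≈ 51.6 kt.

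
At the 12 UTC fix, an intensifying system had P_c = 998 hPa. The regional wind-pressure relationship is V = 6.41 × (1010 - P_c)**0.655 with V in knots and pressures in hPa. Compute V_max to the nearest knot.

ΔP = 1010 − 998 = 12 hPa.
12^0.655 ≈ 5.092.
V ≈ 6.41 × 5.092 ≈ 32.6 kt.

33 kt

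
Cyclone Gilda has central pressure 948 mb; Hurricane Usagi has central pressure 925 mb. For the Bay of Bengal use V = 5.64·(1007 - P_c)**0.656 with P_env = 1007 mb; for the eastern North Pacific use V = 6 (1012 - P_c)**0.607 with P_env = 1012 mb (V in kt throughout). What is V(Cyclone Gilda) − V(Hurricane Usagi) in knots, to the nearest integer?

-8 kt

Cyclone Gilda: ΔP = 59; V ≈ 5.64 × 59^0.656 ≈ 81.84 kt.
Hurricane Usagi: ΔP = 87; V ≈ 6 × 87^0.607 ≈ 90.25 kt.
Difference ≈ 81.84 − 90.25 = -8.41 → -8 kt.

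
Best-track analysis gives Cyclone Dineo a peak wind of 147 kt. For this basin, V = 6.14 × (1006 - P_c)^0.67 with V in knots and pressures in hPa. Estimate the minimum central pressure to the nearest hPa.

892 hPa

ΔP = (V / 6.14)^(1/0.67) = (147/6.14)^1.493.
147/6.14 = 23.941; 23.941^1.493 ≈ 114.40 hPa.
P_c = 1006 − 114.40 = 891.60 ≈ 892 hPa.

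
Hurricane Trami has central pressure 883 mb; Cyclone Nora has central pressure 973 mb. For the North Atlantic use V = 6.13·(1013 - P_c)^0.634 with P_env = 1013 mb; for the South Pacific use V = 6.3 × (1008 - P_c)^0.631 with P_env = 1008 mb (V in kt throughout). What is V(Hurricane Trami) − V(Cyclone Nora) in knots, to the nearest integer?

75 kt

Hurricane Trami: ΔP = 130; V ≈ 6.13 × 130^0.634 ≈ 134.18 kt.
Cyclone Nora: ΔP = 35; V ≈ 6.3 × 35^0.631 ≈ 59.38 kt.
Difference ≈ 134.18 − 59.38 = 74.80 → 75 kt.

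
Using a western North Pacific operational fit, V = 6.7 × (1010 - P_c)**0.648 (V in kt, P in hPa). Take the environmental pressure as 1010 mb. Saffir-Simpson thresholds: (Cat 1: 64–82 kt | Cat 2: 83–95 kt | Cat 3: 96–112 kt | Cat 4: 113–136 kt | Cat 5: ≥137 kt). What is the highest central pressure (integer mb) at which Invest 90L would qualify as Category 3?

Category 3 begins at V = 96 kt.
Required ΔP = (96/6.7)^(1/0.648) = 14.328^1.543 ≈ 60.85 mb.
P_c ≤ 1010 − 60.85 = 949.15, so the highest integer P_c is 949 mb.

949 mb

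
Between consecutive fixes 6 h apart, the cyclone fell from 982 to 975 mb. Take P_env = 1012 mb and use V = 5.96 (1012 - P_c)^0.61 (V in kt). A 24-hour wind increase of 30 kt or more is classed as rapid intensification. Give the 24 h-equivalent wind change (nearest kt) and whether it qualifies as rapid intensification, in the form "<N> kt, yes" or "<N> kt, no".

26 kt, no

V₁: ΔP = 30, V ≈ 5.96 × 30^0.61 ≈ 47.46 kt.
V₂: ΔP = 37, V ≈ 5.96 × 37^0.61 ≈ 53.93 kt.
ΔV over 6 h = 6.47 kt → 24 h equivalent = 6.47 × 24/6 ≈ 25.88 kt.
26 kt < 30 kt ⇒ not rapid intensification.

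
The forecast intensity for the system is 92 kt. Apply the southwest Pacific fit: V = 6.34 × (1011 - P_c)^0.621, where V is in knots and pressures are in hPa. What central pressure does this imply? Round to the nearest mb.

937 mb

ΔP = (V / 6.34)^(1/0.621) = (92/6.34)^1.610.
92/6.34 = 14.511; 14.511^1.610 ≈ 74.25 mb.
P_c = 1011 − 74.25 = 936.75 ≈ 937 mb.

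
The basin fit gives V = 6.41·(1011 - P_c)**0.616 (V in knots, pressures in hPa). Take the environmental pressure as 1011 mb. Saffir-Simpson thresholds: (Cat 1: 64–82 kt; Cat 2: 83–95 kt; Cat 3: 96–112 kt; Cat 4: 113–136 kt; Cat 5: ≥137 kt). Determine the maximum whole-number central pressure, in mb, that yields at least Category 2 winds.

947 mb

Category 2 begins at V = 83 kt.
Required ΔP = (83/6.41)^(1/0.616) = 12.949^1.623 ≈ 63.91 mb.
P_c ≤ 1011 − 63.91 = 947.09, so the highest integer P_c is 947 mb.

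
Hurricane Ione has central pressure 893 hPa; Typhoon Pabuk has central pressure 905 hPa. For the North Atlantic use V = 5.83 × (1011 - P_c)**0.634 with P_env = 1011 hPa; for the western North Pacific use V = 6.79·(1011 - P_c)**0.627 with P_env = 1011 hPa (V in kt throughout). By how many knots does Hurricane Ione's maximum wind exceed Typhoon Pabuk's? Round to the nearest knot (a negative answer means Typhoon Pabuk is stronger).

Hurricane Ione: ΔP = 118; V ≈ 5.83 × 118^0.634 ≈ 120.02 kt.
Typhoon Pabuk: ΔP = 106; V ≈ 6.79 × 106^0.627 ≈ 126.40 kt.
Difference ≈ 120.02 − 126.40 = -6.38 → -6 kt.

-6 kt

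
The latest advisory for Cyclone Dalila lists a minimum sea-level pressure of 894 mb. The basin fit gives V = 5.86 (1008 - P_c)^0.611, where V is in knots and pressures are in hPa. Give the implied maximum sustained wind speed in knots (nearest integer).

106 kt

ΔP = 1008 − 894 = 114 mb.
114^0.611 ≈ 18.062.
V ≈ 5.86 × 18.062 ≈ 105.8 kt.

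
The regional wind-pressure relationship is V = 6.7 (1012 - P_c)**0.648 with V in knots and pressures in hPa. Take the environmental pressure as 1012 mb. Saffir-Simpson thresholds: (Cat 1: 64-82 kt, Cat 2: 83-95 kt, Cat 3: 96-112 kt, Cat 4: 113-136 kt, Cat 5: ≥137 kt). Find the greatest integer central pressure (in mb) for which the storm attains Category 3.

Category 3 begins at V = 96 kt.
Required ΔP = (96/6.7)^(1/0.648) = 14.328^1.543 ≈ 60.85 mb.
P_c ≤ 1012 − 60.85 = 951.15, so the highest integer P_c is 951 mb.

951 mb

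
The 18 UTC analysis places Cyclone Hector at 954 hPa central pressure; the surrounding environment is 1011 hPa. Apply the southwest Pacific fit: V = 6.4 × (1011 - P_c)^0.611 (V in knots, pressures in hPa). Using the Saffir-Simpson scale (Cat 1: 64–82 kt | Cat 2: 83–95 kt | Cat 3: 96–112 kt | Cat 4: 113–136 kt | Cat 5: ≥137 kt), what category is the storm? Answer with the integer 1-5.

ΔP = 1011 − 954 = 57 hPa.
V ≈ 6.4 × 57^0.611 = 6.4 × 11.83 ≈ 76 kt.
76 kt falls in the Category 1 band.

1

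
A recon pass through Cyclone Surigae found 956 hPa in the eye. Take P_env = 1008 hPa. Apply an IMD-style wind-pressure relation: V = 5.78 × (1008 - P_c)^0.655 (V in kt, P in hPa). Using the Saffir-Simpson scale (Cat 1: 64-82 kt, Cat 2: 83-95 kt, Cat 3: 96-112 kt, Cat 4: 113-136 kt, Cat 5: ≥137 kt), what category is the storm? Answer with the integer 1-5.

1

ΔP = 1008 − 956 = 52 hPa.
V ≈ 5.78 × 52^0.655 = 5.78 × 13.30 ≈ 77 kt.
77 kt falls in the Category 1 band.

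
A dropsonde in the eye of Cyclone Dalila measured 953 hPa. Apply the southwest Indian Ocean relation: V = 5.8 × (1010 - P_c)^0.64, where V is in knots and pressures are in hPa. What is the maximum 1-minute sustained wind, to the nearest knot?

77 kt

ΔP = 1010 − 953 = 57 hPa.
57^0.64 ≈ 13.297.
V ≈ 5.8 × 13.297 ≈ 77.1 kt.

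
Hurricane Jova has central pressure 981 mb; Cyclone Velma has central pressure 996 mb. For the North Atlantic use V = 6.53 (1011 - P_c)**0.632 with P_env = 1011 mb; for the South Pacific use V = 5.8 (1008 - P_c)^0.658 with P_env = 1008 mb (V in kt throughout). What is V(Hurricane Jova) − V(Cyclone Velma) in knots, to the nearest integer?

Hurricane Jova: ΔP = 30; V ≈ 6.53 × 30^0.632 ≈ 56.03 kt.
Cyclone Velma: ΔP = 12; V ≈ 5.8 × 12^0.658 ≈ 29.75 kt.
Difference ≈ 56.03 − 29.75 = 26.28 → 26 kt.

26 kt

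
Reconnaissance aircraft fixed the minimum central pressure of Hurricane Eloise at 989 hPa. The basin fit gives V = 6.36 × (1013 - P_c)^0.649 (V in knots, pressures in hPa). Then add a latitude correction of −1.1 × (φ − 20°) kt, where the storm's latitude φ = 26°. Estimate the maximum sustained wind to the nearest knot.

43 kt

ΔP = 1013 − 989 = 24 hPa.
24^0.649 ≈ 7.866.
V ≈ 6.36 × 7.866 ≈ 50.0 kt.
Latitude correction: −1.1 × (26 − 20) = -6.6 kt.
Corrected V ≈ 43.4 kt → 43 kt.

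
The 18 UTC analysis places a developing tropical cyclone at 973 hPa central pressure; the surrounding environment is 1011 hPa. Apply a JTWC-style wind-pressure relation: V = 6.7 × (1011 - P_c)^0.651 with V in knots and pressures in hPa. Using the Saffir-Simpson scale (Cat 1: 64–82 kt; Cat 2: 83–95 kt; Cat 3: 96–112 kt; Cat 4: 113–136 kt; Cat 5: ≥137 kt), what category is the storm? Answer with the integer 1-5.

ΔP = 1011 − 973 = 38 hPa.
V ≈ 6.7 × 38^0.651 = 6.7 × 10.68 ≈ 72 kt.
72 kt falls in the Category 1 band.

1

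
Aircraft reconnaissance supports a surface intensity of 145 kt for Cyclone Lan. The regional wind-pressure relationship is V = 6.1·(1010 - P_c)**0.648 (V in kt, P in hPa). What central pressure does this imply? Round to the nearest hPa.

ΔP = (V / 6.1)^(1/0.648) = (145/6.1)^1.543.
145/6.1 = 23.770; 23.770^1.543 ≈ 132.90 hPa.
P_c = 1010 − 132.90 = 877.10 ≈ 877 hPa.

877 hPa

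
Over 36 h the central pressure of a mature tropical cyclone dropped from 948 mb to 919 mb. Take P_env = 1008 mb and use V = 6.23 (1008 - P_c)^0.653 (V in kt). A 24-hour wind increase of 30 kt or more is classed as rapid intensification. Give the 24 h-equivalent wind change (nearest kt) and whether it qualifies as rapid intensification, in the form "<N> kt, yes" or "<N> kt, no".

V₁: ΔP = 60, V ≈ 6.23 × 60^0.653 ≈ 90.29 kt.
V₂: ΔP = 89, V ≈ 6.23 × 89^0.653 ≈ 116.80 kt.
ΔV over 36 h = 26.51 kt → 24 h equivalent = 26.51 × 24/36 ≈ 17.67 kt.
18 kt < 30 kt ⇒ not rapid intensification.

18 kt, no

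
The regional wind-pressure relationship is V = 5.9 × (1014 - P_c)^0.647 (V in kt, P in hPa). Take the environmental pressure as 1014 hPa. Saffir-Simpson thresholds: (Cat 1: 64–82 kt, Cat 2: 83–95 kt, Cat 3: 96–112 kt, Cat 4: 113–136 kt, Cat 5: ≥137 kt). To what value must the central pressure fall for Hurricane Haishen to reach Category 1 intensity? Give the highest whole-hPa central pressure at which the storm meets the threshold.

974 hPa

Category 1 begins at V = 64 kt.
Required ΔP = (64/5.9)^(1/0.647) = 10.847^1.546 ≈ 39.83 hPa.
P_c ≤ 1014 − 39.83 = 974.17, so the highest integer P_c is 974 hPa.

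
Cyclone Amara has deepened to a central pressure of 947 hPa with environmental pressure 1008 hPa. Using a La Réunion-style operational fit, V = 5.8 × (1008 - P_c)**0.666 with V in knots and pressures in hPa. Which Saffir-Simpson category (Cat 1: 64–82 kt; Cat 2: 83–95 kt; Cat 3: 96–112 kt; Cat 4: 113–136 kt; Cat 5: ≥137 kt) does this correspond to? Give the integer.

ΔP = 1008 − 947 = 61 hPa.
V ≈ 5.8 × 61^0.666 = 5.8 × 15.45 ≈ 90 kt.
90 kt falls in the Category 2 band.

2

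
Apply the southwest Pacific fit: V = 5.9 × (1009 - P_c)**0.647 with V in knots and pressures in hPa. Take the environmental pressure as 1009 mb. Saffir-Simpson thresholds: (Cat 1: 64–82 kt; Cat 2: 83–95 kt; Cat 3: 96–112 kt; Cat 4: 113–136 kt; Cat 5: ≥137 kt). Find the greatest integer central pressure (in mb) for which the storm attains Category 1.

969 mb

Category 1 begins at V = 64 kt.
Required ΔP = (64/5.9)^(1/0.647) = 10.847^1.546 ≈ 39.83 mb.
P_c ≤ 1009 − 39.83 = 969.17, so the highest integer P_c is 969 mb.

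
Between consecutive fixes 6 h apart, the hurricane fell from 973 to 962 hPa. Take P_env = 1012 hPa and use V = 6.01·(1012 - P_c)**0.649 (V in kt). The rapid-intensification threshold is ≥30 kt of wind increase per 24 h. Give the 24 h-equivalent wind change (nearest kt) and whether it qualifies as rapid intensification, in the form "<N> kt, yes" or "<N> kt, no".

V₁: ΔP = 39, V ≈ 6.01 × 39^0.649 ≈ 64.79 kt.
V₂: ΔP = 50, V ≈ 6.01 × 50^0.649 ≈ 76.12 kt.
ΔV over 6 h = 11.33 kt → 24 h equivalent = 11.33 × 24/6 ≈ 45.32 kt.
45 kt ≥ 30 kt ⇒ rapid intensification.

45 kt, yes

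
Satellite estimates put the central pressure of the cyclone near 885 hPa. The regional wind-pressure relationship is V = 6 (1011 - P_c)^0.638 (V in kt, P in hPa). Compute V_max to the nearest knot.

131 kt

ΔP = 1011 − 885 = 126 hPa.
126^0.638 ≈ 21.879.
V ≈ 6 × 21.879 ≈ 131.3 kt.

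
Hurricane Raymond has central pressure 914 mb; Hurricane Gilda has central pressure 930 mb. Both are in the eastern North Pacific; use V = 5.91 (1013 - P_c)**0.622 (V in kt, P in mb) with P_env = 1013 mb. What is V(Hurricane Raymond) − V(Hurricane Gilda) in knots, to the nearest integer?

11 kt

Hurricane Raymond: ΔP = 99; V ≈ 5.91 × 99^0.622 ≈ 103.01 kt.
Hurricane Gilda: ΔP = 83; V ≈ 5.91 × 83^0.622 ≈ 92.31 kt.
Difference ≈ 103.01 − 92.31 = 10.70 → 11 kt.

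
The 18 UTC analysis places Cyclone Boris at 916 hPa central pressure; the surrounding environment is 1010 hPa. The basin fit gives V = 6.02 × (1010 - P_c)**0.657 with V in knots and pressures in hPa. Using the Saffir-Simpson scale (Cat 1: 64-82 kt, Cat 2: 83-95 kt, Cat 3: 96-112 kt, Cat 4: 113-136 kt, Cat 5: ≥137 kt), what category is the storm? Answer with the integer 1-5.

ΔP = 1010 − 916 = 94 hPa.
V ≈ 6.02 × 94^0.657 = 6.02 × 19.79 ≈ 119 kt.
119 kt falls in the Category 4 band.

4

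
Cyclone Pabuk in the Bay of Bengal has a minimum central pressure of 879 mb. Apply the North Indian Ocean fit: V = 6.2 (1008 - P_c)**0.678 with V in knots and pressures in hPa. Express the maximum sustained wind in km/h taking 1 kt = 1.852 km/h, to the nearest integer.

310 km/h

ΔP = 1008 − 879 = 129 mb.
V ≈ 6.2 × 129^0.678 = 6.2 × 26.976 ≈ 167.252 kt.
167.252 × 1.852 ≈ 309.75 km/h → 310 km/h.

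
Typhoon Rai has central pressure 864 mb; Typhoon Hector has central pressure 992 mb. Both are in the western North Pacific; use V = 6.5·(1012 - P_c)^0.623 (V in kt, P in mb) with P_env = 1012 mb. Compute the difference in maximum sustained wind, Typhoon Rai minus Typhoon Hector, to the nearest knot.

104 kt

Typhoon Rai: ΔP = 148; V ≈ 6.5 × 148^0.623 ≈ 146.21 kt.
Typhoon Hector: ΔP = 20; V ≈ 6.5 × 20^0.623 ≈ 42.02 kt.
Difference ≈ 146.21 − 42.02 = 104.19 → 104 kt.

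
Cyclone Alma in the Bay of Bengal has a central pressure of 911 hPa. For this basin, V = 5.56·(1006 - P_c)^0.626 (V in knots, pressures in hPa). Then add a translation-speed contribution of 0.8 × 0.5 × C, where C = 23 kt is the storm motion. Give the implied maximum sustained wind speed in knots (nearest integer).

ΔP = 1006 − 911 = 95 hPa.
95^0.626 ≈ 17.300.
V ≈ 5.56 × 17.300 ≈ 96.2 kt.
Translation term: 0.8 × 0.5 × 23 = 9.2 kt.
Corrected V ≈ 105.4 kt → 105 kt.

105 kt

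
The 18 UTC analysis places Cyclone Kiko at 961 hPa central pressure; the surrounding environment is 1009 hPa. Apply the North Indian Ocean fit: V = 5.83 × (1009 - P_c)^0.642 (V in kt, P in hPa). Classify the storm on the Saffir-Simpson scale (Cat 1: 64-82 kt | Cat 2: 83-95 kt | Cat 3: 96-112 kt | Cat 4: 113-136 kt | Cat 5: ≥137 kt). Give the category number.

ΔP = 1009 − 961 = 48 hPa.
V ≈ 5.83 × 48^0.642 = 5.83 × 12.00 ≈ 70 kt.
70 kt falls in the Category 1 band.

1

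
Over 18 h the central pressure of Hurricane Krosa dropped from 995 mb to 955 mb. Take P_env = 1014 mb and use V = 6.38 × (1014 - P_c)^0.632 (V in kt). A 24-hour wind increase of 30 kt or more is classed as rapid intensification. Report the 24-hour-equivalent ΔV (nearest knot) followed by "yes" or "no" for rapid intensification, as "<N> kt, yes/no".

57 kt, yes

V₁: ΔP = 19, V ≈ 6.38 × 19^0.632 ≈ 41.02 kt.
V₂: ΔP = 59, V ≈ 6.38 × 59^0.632 ≈ 83.95 kt.
ΔV over 18 h = 42.93 kt → 24 h equivalent = 42.93 × 24/18 ≈ 57.24 kt.
57 kt ≥ 30 kt ⇒ rapid intensification.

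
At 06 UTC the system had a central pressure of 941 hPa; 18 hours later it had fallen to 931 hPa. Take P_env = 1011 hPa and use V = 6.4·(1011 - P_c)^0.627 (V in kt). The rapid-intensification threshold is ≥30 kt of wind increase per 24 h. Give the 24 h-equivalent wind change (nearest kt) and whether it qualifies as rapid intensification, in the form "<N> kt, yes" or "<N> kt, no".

V₁: ΔP = 70, V ≈ 6.4 × 70^0.627 ≈ 91.85 kt.
V₂: ΔP = 80, V ≈ 6.4 × 80^0.627 ≈ 99.87 kt.
ΔV over 18 h = 8.02 kt → 24 h equivalent = 8.02 × 24/18 ≈ 10.69 kt.
11 kt < 30 kt ⇒ not rapid intensification.

11 kt, no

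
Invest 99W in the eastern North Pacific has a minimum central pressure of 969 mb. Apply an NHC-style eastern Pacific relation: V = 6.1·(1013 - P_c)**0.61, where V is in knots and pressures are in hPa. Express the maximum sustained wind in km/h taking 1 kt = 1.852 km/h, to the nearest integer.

114 km/h

ΔP = 1013 − 969 = 44 mb.
V ≈ 6.1 × 44^0.61 = 6.1 × 10.058 ≈ 61.353 kt.
61.353 × 1.852 ≈ 113.63 km/h → 114 km/h.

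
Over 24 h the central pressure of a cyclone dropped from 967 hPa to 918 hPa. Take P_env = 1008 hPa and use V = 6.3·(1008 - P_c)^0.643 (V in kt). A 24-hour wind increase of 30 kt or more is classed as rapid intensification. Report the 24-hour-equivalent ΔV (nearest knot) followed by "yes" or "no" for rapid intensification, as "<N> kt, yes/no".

V₁: ΔP = 41, V ≈ 6.3 × 41^0.643 ≈ 68.61 kt.
V₂: ΔP = 90, V ≈ 6.3 × 90^0.643 ≈ 113.74 kt.
ΔV over 24 h = 45.13 kt → 24 h equivalent = 45.13 × 24/24 ≈ 45.13 kt.
45 kt ≥ 30 kt ⇒ rapid intensification.

45 kt, yes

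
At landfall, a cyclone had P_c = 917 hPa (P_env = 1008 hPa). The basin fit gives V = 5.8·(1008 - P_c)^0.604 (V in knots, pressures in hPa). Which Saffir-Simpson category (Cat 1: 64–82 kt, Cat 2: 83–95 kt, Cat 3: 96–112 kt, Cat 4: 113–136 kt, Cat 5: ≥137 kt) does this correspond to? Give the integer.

2

ΔP = 1008 − 917 = 91 hPa.
V ≈ 5.8 × 91^0.604 = 5.8 × 15.25 ≈ 88 kt.
88 kt falls in the Category 2 band.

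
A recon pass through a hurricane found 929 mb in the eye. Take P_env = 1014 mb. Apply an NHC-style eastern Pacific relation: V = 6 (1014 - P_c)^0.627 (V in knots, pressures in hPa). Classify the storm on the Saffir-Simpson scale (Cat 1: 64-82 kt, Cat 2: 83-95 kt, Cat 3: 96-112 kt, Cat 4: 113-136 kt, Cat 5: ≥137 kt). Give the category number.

ΔP = 1014 − 929 = 85 mb.
V ≈ 6 × 85^0.627 = 6 × 16.21 ≈ 97 kt.
97 kt falls in the Category 3 band.

3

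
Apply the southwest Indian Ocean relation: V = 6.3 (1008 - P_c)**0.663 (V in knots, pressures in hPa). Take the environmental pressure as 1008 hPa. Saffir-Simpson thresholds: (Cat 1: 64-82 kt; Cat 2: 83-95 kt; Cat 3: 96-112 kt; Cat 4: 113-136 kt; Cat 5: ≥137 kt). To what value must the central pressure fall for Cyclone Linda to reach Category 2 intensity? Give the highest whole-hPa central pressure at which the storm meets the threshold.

959 hPa

Category 2 begins at V = 83 kt.
Required ΔP = (83/6.3)^(1/0.663) = 13.175^1.508 ≈ 48.85 hPa.
P_c ≤ 1008 − 48.85 = 959.15, so the highest integer P_c is 959 hPa.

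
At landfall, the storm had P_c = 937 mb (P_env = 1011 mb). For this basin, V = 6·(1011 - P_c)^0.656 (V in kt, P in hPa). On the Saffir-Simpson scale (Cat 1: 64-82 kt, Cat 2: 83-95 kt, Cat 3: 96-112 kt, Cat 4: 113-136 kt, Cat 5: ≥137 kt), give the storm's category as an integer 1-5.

3

ΔP = 1011 − 937 = 74 mb.
V ≈ 6 × 74^0.656 = 6 × 16.84 ≈ 101 kt.
101 kt falls in the Category 3 band.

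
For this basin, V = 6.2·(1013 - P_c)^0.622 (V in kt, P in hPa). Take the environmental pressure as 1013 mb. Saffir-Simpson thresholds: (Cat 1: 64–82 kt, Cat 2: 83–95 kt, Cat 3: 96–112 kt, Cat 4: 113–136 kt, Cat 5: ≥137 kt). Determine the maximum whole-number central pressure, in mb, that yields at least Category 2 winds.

948 mb

Category 2 begins at V = 83 kt.
Required ΔP = (83/6.2)^(1/0.622) = 13.387^1.608 ≈ 64.77 mb.
P_c ≤ 1013 − 64.77 = 948.23, so the highest integer P_c is 948 mb.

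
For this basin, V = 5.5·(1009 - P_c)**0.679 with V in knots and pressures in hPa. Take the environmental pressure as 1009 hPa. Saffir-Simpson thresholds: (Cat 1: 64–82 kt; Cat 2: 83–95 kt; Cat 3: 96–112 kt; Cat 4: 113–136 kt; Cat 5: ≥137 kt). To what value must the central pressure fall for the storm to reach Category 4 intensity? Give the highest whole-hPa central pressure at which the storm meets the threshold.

923 hPa

Category 4 begins at V = 113 kt.
Required ΔP = (113/5.5)^(1/0.679) = 20.545^1.473 ≈ 85.76 hPa.
P_c ≤ 1009 − 85.76 = 923.24, so the highest integer P_c is 923 hPa.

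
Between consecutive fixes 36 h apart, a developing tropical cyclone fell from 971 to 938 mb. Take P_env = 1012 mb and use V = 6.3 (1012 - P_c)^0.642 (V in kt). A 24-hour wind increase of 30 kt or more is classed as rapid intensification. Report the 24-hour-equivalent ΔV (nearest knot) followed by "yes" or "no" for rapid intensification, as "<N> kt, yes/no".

V₁: ΔP = 41, V ≈ 6.3 × 41^0.642 ≈ 68.35 kt.
V₂: ΔP = 74, V ≈ 6.3 × 74^0.642 ≈ 99.86 kt.
ΔV over 36 h = 31.51 kt → 24 h equivalent = 31.51 × 24/36 ≈ 21.01 kt.
21 kt < 30 kt ⇒ not rapid intensification.

21 kt, no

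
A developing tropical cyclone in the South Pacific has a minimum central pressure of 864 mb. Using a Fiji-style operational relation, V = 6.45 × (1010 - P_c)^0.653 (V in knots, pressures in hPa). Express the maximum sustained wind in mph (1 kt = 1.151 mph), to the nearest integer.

ΔP = 1010 − 864 = 146 mb.
V ≈ 6.45 × 146^0.653 = 6.45 × 25.901 ≈ 167.064 kt.
167.064 × 1.151 ≈ 192.29 mph → 192 mph.

192 mph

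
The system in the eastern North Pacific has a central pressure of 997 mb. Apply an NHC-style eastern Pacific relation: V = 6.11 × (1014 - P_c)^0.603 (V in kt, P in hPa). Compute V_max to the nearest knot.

ΔP = 1014 − 997 = 17 mb.
17^0.603 ≈ 5.520.
V ≈ 6.11 × 5.520 ≈ 33.7 kt.

34 kt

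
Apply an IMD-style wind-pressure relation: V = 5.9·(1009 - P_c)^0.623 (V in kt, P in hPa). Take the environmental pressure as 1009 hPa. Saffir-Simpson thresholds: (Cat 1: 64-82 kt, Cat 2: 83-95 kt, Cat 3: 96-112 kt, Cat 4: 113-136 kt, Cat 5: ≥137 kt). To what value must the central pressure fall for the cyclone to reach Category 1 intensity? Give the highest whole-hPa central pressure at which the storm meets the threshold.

Category 1 begins at V = 64 kt.
Required ΔP = (64/5.9)^(1/0.623) = 10.847^1.605 ≈ 45.90 hPa.
P_c ≤ 1009 − 45.90 = 963.10, so the highest integer P_c is 963 hPa.

963 hPa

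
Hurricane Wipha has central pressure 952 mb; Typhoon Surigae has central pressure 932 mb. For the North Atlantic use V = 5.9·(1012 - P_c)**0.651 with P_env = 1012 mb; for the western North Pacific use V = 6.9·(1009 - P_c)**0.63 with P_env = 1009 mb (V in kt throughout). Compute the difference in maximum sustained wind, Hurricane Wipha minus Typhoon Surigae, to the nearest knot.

-22 kt

Hurricane Wipha: ΔP = 60; V ≈ 5.9 × 60^0.651 ≈ 84.81 kt.
Typhoon Surigae: ΔP = 77; V ≈ 6.9 × 77^0.63 ≈ 106.50 kt.
Difference ≈ 84.81 − 106.50 = -21.69 → -22 kt.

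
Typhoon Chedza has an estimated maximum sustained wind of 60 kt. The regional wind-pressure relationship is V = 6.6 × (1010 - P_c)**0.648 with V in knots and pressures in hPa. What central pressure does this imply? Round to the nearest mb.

ΔP = (V / 6.6)^(1/0.648) = (60/6.6)^1.543.
60/6.6 = 9.091; 9.091^1.543 ≈ 30.15 mb.
P_c = 1010 − 30.15 = 979.85 ≈ 980 mb.

980 mb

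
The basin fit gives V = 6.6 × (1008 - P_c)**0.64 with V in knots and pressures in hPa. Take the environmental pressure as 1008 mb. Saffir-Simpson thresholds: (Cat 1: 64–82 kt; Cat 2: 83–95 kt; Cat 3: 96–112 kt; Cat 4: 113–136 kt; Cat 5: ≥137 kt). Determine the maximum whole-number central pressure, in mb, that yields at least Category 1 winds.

973 mb

Category 1 begins at V = 64 kt.
Required ΔP = (64/6.6)^(1/0.64) = 9.697^1.562 ≈ 34.80 mb.
P_c ≤ 1008 − 34.80 = 973.20, so the highest integer P_c is 973 mb.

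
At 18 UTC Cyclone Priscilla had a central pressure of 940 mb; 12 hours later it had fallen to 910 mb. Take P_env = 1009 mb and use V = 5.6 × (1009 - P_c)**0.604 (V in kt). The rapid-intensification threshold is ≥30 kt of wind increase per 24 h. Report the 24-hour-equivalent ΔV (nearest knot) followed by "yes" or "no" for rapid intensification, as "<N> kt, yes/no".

V₁: ΔP = 69, V ≈ 5.6 × 69^0.604 ≈ 72.25 kt.
V₂: ΔP = 99, V ≈ 5.6 × 99^0.604 ≈ 89.86 kt.
ΔV over 12 h = 17.61 kt → 24 h equivalent = 17.61 × 24/12 ≈ 35.22 kt.
35 kt ≥ 30 kt ⇒ rapid intensification.

35 kt, yes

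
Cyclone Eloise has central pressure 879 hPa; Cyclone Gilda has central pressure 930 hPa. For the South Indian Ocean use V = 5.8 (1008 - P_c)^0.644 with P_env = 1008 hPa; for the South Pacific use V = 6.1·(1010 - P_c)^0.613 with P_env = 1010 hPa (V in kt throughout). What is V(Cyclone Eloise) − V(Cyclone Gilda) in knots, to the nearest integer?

43 kt

Cyclone Eloise: ΔP = 129; V ≈ 5.8 × 129^0.644 ≈ 132.63 kt.
Cyclone Gilda: ΔP = 80; V ≈ 6.1 × 80^0.613 ≈ 89.52 kt.
Difference ≈ 132.63 − 89.52 = 43.11 → 43 kt.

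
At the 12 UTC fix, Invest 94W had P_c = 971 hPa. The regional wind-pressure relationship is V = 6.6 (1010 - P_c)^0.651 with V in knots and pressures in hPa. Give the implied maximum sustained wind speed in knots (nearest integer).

72 kt

ΔP = 1010 − 971 = 39 hPa.
39^0.651 ≈ 10.859.
V ≈ 6.6 × 10.859 ≈ 71.7 kt.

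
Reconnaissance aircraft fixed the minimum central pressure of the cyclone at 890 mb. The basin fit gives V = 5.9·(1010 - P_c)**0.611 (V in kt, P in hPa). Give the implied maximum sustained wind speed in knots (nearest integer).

ΔP = 1010 − 890 = 120 mb.
120^0.611 ≈ 18.637.
V ≈ 5.9 × 18.637 ≈ 110.0 kt.

110 kt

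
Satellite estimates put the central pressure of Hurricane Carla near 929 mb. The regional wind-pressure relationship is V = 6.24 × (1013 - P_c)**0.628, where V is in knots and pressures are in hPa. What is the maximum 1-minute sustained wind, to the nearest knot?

101 kt

ΔP = 1013 − 929 = 84 mb.
84^0.628 ≈ 16.160.
V ≈ 6.24 × 16.160 ≈ 100.8 kt.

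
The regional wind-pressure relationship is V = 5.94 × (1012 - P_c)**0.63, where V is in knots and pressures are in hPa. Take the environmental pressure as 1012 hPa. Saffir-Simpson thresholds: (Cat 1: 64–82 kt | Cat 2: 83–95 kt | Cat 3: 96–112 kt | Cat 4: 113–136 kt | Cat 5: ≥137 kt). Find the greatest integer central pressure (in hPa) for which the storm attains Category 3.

Category 3 begins at V = 96 kt.
Required ΔP = (96/5.94)^(1/0.63) = 16.162^1.587 ≈ 82.84 hPa.
P_c ≤ 1012 − 82.84 = 929.16, so the highest integer P_c is 929 hPa.

929 hPa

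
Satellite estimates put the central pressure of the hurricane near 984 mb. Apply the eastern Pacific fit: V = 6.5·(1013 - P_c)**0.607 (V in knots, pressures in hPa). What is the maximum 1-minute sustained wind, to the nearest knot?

ΔP = 1013 − 984 = 29 mb.
29^0.607 ≈ 7.721.
V ≈ 6.5 × 7.721 ≈ 50.2 kt.

50 kt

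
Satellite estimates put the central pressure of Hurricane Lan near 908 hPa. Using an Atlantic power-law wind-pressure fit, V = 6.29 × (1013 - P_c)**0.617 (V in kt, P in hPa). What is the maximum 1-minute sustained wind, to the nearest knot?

111 kt

ΔP = 1013 − 908 = 105 hPa.
105^0.617 ≈ 17.663.
V ≈ 6.29 × 17.663 ≈ 111.1 kt.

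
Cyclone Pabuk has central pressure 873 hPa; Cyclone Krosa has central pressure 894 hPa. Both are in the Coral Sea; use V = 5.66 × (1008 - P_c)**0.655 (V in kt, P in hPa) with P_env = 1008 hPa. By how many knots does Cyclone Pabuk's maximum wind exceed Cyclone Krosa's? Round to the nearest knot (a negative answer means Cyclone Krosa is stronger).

Cyclone Pabuk: ΔP = 135; V ≈ 5.66 × 135^0.655 ≈ 140.66 kt.
Cyclone Krosa: ΔP = 114; V ≈ 5.66 × 114^0.655 ≈ 125.92 kt.
Difference ≈ 140.66 − 125.92 = 14.74 → 15 kt.

15 kt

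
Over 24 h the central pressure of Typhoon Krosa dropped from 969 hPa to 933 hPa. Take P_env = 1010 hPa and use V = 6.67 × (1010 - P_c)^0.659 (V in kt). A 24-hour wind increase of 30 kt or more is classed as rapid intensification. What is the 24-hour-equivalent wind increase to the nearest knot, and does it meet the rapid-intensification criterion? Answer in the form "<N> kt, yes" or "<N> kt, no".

V₁: ΔP = 41, V ≈ 6.67 × 41^0.659 ≈ 77.08 kt.
V₂: ΔP = 77, V ≈ 6.67 × 77^0.659 ≈ 116.77 kt.
ΔV over 24 h = 39.69 kt → 24 h equivalent = 39.69 × 24/24 ≈ 39.69 kt.
40 kt ≥ 30 kt ⇒ rapid intensification.

40 kt, yes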